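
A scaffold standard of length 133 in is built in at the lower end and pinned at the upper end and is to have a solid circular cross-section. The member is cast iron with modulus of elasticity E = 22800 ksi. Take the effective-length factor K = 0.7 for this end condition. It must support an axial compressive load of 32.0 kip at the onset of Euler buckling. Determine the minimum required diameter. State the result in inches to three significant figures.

d ≈ 2.24 in

L_e = K·L = 0.7 × 133 = 93.10 in
Required I = P_cr·L_e²/(π²E) = 3.200×10^4 × 93.10² / (π² × 2.28×10^7) = 1.233 in⁴
Solid circle: I = πd⁴/64  ⇒  d = (64I/π)^(1/4) = (64×1.233/π)^(1/4) = 2.24 in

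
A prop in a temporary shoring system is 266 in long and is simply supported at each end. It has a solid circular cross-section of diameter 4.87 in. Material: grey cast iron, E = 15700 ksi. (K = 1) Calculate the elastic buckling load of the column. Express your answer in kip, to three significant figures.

I = πd⁴/64 = π×4.87⁴/64 = 27.61 in⁴
Effective length L_e = K·L = 1 × 266 = 266.0 in
P_cr = π²EI / L_e² = π² × 15700×10³ × 27.61 / 266.0² = 6.047×10^4 lb

P_cr ≈ 60.5 kip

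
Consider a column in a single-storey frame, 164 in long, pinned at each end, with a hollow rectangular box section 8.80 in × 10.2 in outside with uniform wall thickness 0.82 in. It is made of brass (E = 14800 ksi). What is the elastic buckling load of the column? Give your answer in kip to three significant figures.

P_cr ≈ 1720 kip

Inner dimensions: h_i = 10.2 − 2×0.82 = 8.560 in, b_i = 8.80 − 2×0.82 = 7.160 in
Weak-axis I_min = (h_o·b_o³ − h_i·b_i³)/12 with b_o = 8.80, b_i = 7.160 in (shorter outer/inner sides).
I_min = (10.2×8.80³ − 8.560×7.160³)/12 = 317.4 in⁴
Effective length L_e = K·L = 1 × 164 = 164.0 in
P_cr = π²EI / L_e² = π² × 14800×10³ × 317.4 / 164.0² = 1.724×10^6 lb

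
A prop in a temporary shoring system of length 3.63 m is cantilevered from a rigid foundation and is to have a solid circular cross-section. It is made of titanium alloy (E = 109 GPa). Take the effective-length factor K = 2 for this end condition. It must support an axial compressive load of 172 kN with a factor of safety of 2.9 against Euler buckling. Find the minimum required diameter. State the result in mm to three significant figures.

d ≈ 149 mm

Required P_cr = n·P = 2.9 × 172 = 498.8 kN
L_e = K·L = 2 × 3.63 = 7.260 m
Required I = P_cr·L_e²/(π²E) = 4.988×10^5 × 7.260² / (π² × 1.09×10^11) = 2.444×10^-5 m⁴
I_req = 2.444×10^7 mm⁴
Solid circle: I = πd⁴/64  ⇒  d = (64I/π)^(1/4) = (64×2.444×10^7/π)^(1/4) = 149 mm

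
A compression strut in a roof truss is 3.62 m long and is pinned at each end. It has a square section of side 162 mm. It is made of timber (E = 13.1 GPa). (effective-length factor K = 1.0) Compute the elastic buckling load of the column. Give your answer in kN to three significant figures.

I = a⁴/12 = 162⁴/12 = 5.740×10^7 mm⁴
I = 5.740×10^7 mm⁴ = 5.740×10^-5 m⁴
Effective length L_e = K·L = 1 × 3.62 = 3.620 m
P_cr = π²EI / L_e² = π² × 13.1×10⁹ × 5.740×10^-5 / 3.620² = 5.663×10^5 N

P_cr ≈ 566 kN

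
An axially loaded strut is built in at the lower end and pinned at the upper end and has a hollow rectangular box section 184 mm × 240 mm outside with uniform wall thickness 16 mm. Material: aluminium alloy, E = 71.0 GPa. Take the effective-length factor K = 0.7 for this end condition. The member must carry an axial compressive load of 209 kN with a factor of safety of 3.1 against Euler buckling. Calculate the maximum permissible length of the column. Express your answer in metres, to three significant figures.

Inner dimensions: h_i = 240 − 2×16 = 208.0 mm, b_i = 184 − 2×16 = 152.0 mm
Weak-axis I_min = (h_o·b_o³ − h_i·b_i³)/12 with b_o = 184, b_i = 152.0 mm (shorter outer/inner sides).
I_min = (240×184³ − 208.0×152.0³)/12 = 6.372×10^7 mm⁴
I = 6.372×10^-5 m⁴
Required critical load P_cr = n·P = 3.1 × 209 = 647.9 kN = 6.479×10^5 N
From P_cr = π²EI/(K·L)²:  L = (1/K)·√(π²EI/P_cr) = (1/0.7)·√(π²×7.10×10^10×6.372×10^-5/6.479×10^5)
L = 11.9 m

L_max ≈ 11.9 m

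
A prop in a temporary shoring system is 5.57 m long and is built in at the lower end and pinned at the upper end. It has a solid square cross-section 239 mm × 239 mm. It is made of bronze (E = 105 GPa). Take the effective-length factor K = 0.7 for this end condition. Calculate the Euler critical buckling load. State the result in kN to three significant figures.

P_cr ≈ 18500 kN

I = a⁴/12 = 239⁴/12 = 2.719×10^8 mm⁴
I = 2.719×10^8 mm⁴ = 2.719×10^-4 m⁴
Effective length L_e = K·L = 0.7 × 5.57 = 3.899 m
P_cr = π²EI / L_e² = π² × 105×10⁹ × 2.719×10^-4 / 3.899² = 1.854×10^7 N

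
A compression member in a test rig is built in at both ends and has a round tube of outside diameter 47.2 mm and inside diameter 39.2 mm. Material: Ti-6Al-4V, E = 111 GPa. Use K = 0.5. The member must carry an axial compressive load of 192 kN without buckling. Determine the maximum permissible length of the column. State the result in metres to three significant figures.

L_max ≈ 1.71 m

d_o = 47.2 mm, d_i = 39.2 mm
I = π(d_o⁴ − d_i⁴)/64 = π(47.2⁴ − 39.20⁴)/64 = 1.277×10^5 mm⁴
I = 1.277×10^-7 m⁴
At the buckling limit P_cr = P = 1.920×10^5 N
From P_cr = π²EI/(K·L)²:  L = (1/K)·√(π²EI/P_cr) = (1/0.5)·√(π²×1.11×10^11×1.277×10^-7/1.920×10^5)
L = 1.71 m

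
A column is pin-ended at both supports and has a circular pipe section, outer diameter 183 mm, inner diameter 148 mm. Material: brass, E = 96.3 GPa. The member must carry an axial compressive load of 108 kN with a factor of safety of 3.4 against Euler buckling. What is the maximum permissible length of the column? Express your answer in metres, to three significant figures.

d_o = 183 mm, d_i = 148 mm
I = π(d_o⁴ − d_i⁴)/64 = π(183⁴ − 148.0⁴)/64 = 3.150×10^7 mm⁴
I = 3.150×10^-5 m⁴
Required critical load P_cr = n·P = 3.4 × 108 = 367.2 kN = 3.672×10^5 N
From P_cr = π²EI/(K·L)²:  L = (1/K)·√(π²EI/P_cr) = (1/1)·√(π²×9.63×10^10×3.150×10^-5/3.672×10^5)
L = 9.03 m

L_max ≈ 9.03 m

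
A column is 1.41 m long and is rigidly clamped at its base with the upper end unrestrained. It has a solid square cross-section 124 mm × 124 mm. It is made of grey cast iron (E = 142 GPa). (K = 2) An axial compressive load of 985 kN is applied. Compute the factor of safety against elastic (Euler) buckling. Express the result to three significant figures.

n ≈ 3.53

I = a⁴/12 = 124⁴/12 = 1.970×10^7 mm⁴
I = 1.970×10^7 mm⁴ = 1.970×10^-5 m⁴
Effective length L_e = K·L = 2 × 1.41 = 2.820 m
P_cr = π²EI / L_e² = π² × 142×10⁹ × 1.970×10^-5 / 2.820² = 3.472×10^6 N
Factor of safety n = P_cr / P = 3472.1 / 985 = 3.53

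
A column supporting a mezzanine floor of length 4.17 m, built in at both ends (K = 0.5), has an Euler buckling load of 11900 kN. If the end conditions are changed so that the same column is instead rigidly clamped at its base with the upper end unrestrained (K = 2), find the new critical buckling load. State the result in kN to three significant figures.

P_cr ∝ 1/K², so P_cr,new = P_cr,old × (K_old/K_new)² = 11900 × (0.5/2)²
= 11900 × 0.06250 = 744 kN

P_cr ≈ 744 kN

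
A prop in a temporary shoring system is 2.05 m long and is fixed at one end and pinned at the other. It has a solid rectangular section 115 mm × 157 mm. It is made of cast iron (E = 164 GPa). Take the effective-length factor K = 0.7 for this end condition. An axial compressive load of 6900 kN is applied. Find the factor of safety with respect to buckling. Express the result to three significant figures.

Buckling occurs about the weak axis: I_min = h·b³/12 with b = 115 mm (the shorter side).
I_min = 157×115³/12 = 1.990×10^7 mm⁴
I = 1.990×10^7 mm⁴ = 1.990×10^-5 m⁴
Effective length L_e = K·L = 0.7 × 2.05 = 1.435 m
P_cr = π²EI / L_e² = π² × 164×10⁹ × 1.990×10^-5 / 1.435² = 1.564×10^7 N
Factor of safety n = P_cr / P = 15641 / 6900 = 2.27

n ≈ 2.27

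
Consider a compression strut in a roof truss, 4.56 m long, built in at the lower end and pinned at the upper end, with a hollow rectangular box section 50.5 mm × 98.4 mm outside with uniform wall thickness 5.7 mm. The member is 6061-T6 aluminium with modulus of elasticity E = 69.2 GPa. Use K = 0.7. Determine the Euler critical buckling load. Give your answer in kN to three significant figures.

Inner dimensions: h_i = 98.4 − 2×5.7 = 87.00 mm, b_i = 50.5 − 2×5.7 = 39.10 mm
Weak-axis I_min = (h_o·b_o³ − h_i·b_i³)/12 with b_o = 50.5, b_i = 39.10 mm (shorter outer/inner sides).
I_min = (98.4×50.5³ − 87.00×39.10³)/12 = 6.227×10^5 mm⁴
I = 6.227×10^5 mm⁴ = 6.227×10^-7 m⁴
Effective length L_e = K·L = 0.7 × 4.56 = 3.192 m
P_cr = π²EI / L_e² = π² × 69.2×10⁹ × 6.227×10^-7 / 3.192² = 4.174×10^4 N

P_cr ≈ 41.7 kN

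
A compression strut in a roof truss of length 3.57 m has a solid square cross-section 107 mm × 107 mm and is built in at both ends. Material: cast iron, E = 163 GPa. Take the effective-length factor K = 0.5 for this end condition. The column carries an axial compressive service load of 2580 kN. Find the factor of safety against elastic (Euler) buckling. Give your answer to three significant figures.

n ≈ 2.14

I = a⁴/12 = 107⁴/12 = 1.092×10^7 mm⁴
I = 1.092×10^7 mm⁴ = 1.092×10^-5 m⁴
Effective length L_e = K·L = 0.5 × 3.57 = 1.785 m
P_cr = π²EI / L_e² = π² × 163×10⁹ × 1.092×10^-5 / 1.785² = 5.515×10^6 N
Factor of safety n = P_cr / P = 5515.2 / 2580 = 2.14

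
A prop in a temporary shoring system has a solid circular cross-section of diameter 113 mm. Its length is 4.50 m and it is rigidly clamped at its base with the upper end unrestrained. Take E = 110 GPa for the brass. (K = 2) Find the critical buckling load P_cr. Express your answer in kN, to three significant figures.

P_cr ≈ 107 kN

I = πd⁴/64 = π×113⁴/64 = 8.004×10^6 mm⁴
I = 8.004×10^6 mm⁴ = 8.004×10^-6 m⁴
Effective length L_e = K·L = 2 × 4.50 = 9.000 m
P_cr = π²EI / L_e² = π² × 110×10⁹ × 8.004×10^-6 / 9.000² = 1.073×10^5 N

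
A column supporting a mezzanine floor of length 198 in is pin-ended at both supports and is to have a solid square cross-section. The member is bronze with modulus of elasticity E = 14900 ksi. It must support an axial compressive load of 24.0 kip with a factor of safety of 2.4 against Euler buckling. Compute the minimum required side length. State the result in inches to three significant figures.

Required P_cr = n·P = 2.4 × 24.0 = 57.60 kip
L_e = K·L = 1 × 198 = 198.0 in
Required I = P_cr·L_e²/(π²E) = 5.760×10^4 × 198.0² / (π² × 1.49×10^7) = 15.36 in⁴
Solid square: I = a⁴/12  ⇒  a = (12I)^(1/4) = (12×15.36)^(1/4) = 3.68 in

a ≈ 3.68 in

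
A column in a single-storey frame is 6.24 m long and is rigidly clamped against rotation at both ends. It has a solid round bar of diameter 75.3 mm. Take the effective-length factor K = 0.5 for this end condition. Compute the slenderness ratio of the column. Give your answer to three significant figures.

For a solid circle r = d/4 = 75.3/4 = 18.82 mm
L_e = K·L = 0.5 × 6.24 m = 3.120 m = 3120.0 mm
λ = L_e / r_min = 3120.0 / 18.82 = 166

λ ≈ 166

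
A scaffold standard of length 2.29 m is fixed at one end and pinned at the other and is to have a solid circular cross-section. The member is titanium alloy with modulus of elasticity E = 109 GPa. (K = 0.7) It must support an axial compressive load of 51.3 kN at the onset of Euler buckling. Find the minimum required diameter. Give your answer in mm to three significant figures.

d ≈ 39.7 mm

L_e = K·L = 0.7 × 2.29 = 1.603 m
Required I = P_cr·L_e²/(π²E) = 5.130×10^4 × 1.603² / (π² × 1.09×10^11) = 1.225×10^-7 m⁴
I_req = 1.225×10^5 mm⁴
Solid circle: I = πd⁴/64  ⇒  d = (64I/π)^(1/4) = (64×1.225×10^5/π)^(1/4) = 39.7 mm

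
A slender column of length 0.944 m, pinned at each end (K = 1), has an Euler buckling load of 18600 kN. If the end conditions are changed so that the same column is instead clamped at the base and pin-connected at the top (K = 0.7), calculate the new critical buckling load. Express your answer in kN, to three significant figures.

P_cr ≈ 38000 kN

P_cr ∝ 1/K², so P_cr,new = P_cr,old × (K_old/K_new)² = 18600 × (1/0.7)²
= 18600 × 2.041 = 38000 kN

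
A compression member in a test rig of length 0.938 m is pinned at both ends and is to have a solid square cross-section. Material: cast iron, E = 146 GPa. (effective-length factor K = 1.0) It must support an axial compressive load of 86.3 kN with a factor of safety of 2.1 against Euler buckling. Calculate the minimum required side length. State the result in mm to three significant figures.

a ≈ 33.9 mm

Required P_cr = n·P = 2.1 × 86.3 = 181.2 kN
L_e = K·L = 1 × 0.938 = 0.9380 m
Required I = P_cr·L_e²/(π²E) = 1.812×10^5 × 0.9380² / (π² × 1.46×10^11) = 1.107×10^-7 m⁴
I_req = 1.107×10^5 mm⁴
Solid square: I = a⁴/12  ⇒  a = (12I)^(1/4) = (12×1.107×10^5)^(1/4) = 33.9 mm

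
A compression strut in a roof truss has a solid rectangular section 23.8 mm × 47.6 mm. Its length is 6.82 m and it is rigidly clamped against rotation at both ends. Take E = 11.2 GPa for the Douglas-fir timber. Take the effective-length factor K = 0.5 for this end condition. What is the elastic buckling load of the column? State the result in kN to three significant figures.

P_cr ≈ 0.508 kN

Buckling occurs about the weak axis: I_min = h·b³/12 with b = 23.8 mm (the shorter side).
I_min = 47.6×23.8³/12 = 5.348×10^4 mm⁴
I = 5.348×10^4 mm⁴ = 5.348×10^-8 m⁴
Effective length L_e = K·L = 0.5 × 6.82 = 3.410 m
P_cr = π²EI / L_e² = π² × 11.2×10⁹ × 5.348×10^-8 / 3.410² = 508.4 N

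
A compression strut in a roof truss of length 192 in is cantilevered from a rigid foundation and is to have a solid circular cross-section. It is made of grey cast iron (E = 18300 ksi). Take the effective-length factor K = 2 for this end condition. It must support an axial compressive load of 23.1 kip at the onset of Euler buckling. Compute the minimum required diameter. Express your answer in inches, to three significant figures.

L_e = K·L = 2 × 192 = 384.0 in
Required I = P_cr·L_e²/(π²E) = 2.310×10^4 × 384.0² / (π² × 1.83×10^7) = 18.86 in⁴
Solid circle: I = πd⁴/64  ⇒  d = (64I/π)^(1/4) = (64×18.86/π)^(1/4) = 4.43 in

d ≈ 4.43 in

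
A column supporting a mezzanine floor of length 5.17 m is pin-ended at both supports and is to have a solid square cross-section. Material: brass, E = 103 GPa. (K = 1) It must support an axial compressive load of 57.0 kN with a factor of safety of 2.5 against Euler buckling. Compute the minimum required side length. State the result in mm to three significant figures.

Required P_cr = n·P = 2.5 × 57.0 = 142.5 kN
L_e = K·L = 1 × 5.17 = 5.170 m
Required I = P_cr·L_e²/(π²E) = 1.425×10^5 × 5.170² / (π² × 1.03×10^11) = 3.747×10^-6 m⁴
I_req = 3.747×10^6 mm⁴
Solid square: I = a⁴/12  ⇒  a = (12I)^(1/4) = (12×3.747×10^6)^(1/4) = 81.9 mm

a ≈ 81.9 mm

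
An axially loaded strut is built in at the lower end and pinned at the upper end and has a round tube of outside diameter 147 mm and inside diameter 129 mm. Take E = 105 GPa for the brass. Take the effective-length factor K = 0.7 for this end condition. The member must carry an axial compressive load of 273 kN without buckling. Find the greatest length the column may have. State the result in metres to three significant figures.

L_max ≈ 8.50 m

d_o = 147 mm, d_i = 129 mm
I = π(d_o⁴ − d_i⁴)/64 = π(147⁴ − 129.0⁴)/64 = 9.328×10^6 mm⁴
I = 9.328×10^-6 m⁴
At the buckling limit P_cr = P = 2.730×10^5 N
From P_cr = π²EI/(K·L)²:  L = (1/K)·√(π²EI/P_cr) = (1/0.7)·√(π²×1.05×10^11×9.328×10^-6/2.730×10^5)
L = 8.50 m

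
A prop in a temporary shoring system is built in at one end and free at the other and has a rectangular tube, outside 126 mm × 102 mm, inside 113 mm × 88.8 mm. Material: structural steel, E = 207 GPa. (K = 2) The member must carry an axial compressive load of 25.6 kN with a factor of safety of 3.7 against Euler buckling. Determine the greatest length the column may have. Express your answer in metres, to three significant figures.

L_max ≈ 4.95 m

Weak-axis I_min = (h_o·b_o³ − h_i·b_i³)/12 with b_o = 102, b_i = 88.80 mm (shorter outer/inner sides).
I_min = (126×102³ − 113.0×88.80³)/12 = 4.549×10^6 mm⁴
I = 4.549×10^-6 m⁴
Required critical load P_cr = n·P = 3.7 × 25.6 = 94.72 kN = 9.472×10^4 N
From P_cr = π²EI/(K·L)²:  L = (1/K)·√(π²EI/P_cr) = (1/2)·√(π²×2.07×10^11×4.549×10^-6/9.472×10^4)
L = 4.95 m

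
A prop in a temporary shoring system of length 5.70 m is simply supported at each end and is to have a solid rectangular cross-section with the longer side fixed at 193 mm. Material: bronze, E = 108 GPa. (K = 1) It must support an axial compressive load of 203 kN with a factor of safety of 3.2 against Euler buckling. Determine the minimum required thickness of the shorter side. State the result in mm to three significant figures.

b ≈ 107 mm

Required P_cr = n·P = 3.2 × 203 = 649.6 kN
L_e = K·L = 1 × 5.70 = 5.700 m
Required I = P_cr·L_e²/(π²E) = 6.496×10^5 × 5.700² / (π² × 1.08×10^11) = 1.980×10^-5 m⁴
I_req = 1.980×10^7 mm⁴
Rectangle, weak axis: I_min = h·b³/12 with h = 193 mm fixed  ⇒  b = (12I/h)^(1/3) = 107 mm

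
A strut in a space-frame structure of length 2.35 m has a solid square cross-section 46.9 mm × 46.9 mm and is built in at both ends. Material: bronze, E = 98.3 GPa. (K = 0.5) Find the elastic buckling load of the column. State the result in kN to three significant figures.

I = a⁴/12 = 46.9⁴/12 = 4.032×10^5 mm⁴
I = 4.032×10^5 mm⁴ = 4.032×10^-7 m⁴
Effective length L_e = K·L = 0.5 × 2.35 = 1.175 m
P_cr = π²EI / L_e² = π² × 98.3×10⁹ × 4.032×10^-7 / 1.175² = 2.833×10^5 N

P_cr ≈ 283 kN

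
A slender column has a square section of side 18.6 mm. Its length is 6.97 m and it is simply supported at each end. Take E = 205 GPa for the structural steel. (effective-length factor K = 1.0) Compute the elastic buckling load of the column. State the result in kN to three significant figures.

P_cr ≈ 0.415 kN

I = a⁴/12 = 18.6⁴/12 = 9.974×10^3 mm⁴
I = 9.974×10^3 mm⁴ = 9.974×10^-9 m⁴
Effective length L_e = K·L = 1 × 6.97 = 6.970 m
P_cr = π²EI / L_e² = π² × 205×10⁹ × 9.974×10^-9 / 6.970² = 415.4 N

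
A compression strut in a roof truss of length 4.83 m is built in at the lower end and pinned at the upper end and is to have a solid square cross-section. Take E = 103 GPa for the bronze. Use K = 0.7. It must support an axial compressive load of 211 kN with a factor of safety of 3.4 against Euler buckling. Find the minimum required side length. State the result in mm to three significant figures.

Required P_cr = n·P = 3.4 × 211 = 717.4 kN
L_e = K·L = 0.7 × 4.83 = 3.381 m
Required I = P_cr·L_e²/(π²E) = 7.174×10^5 × 3.381² / (π² × 1.03×10^11) = 8.067×10^-6 m⁴
I_req = 8.067×10^6 mm⁴
Solid square: I = a⁴/12  ⇒  a = (12I)^(1/4) = (12×8.067×10^6)^(1/4) = 99.2 mm

a ≈ 99.2 mm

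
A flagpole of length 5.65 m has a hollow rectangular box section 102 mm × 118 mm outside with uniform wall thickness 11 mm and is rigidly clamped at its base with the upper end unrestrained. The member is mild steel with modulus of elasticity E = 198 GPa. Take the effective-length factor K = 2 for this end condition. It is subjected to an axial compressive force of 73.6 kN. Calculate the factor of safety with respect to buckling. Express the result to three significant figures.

Inner dimensions: h_i = 118 − 2×11 = 96.00 mm, b_i = 102 − 2×11 = 80.00 mm
Weak-axis I_min = (h_o·b_o³ − h_i·b_i³)/12 with b_o = 102, b_i = 80.00 mm (shorter outer/inner sides).
I_min = (118×102³ − 96.00×80.00³)/12 = 6.339×10^6 mm⁴
I = 6.339×10^6 mm⁴ = 6.339×10^-6 m⁴
Effective length L_e = K·L = 2 × 5.65 = 11.30 m
P_cr = π²EI / L_e² = π² × 198×10⁹ × 6.339×10^-6 / 11.30² = 9.702×10^4 N
Factor of safety n = P_cr / P = 97.016 / 73.6 = 1.32

n ≈ 1.32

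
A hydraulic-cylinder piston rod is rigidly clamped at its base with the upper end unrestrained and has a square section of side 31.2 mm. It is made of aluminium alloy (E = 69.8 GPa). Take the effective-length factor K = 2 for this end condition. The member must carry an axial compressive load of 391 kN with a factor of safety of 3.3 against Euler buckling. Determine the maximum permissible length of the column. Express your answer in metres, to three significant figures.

L_max ≈ 0.103 m

I = a⁴/12 = 31.2⁴/12 = 7.897×10^4 mm⁴
I = 7.897×10^-8 m⁴
Required critical load P_cr = n·P = 3.3 × 391 = 1290 kN = 1.290×10^6 N
From P_cr = π²EI/(K·L)²:  L = (1/K)·√(π²EI/P_cr) = (1/2)·√(π²×6.98×10^10×7.897×10^-8/1.290×10^6)
L = 0.103 m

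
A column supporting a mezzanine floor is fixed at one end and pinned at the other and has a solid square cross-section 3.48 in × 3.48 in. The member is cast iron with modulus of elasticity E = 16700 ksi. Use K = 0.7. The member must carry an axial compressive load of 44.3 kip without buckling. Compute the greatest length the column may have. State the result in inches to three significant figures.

L_max ≈ 305 in

I = a⁴/12 = 3.48⁴/12 = 12.22 in⁴
At the buckling limit P_cr = P = 4.430×10^4 lb
From P_cr = π²EI/(K·L)²:  L = (1/K)·√(π²EI/P_cr) = (1/0.7)·√(π²×1.67×10^7×12.22/4.430×10^4)
L = 305 in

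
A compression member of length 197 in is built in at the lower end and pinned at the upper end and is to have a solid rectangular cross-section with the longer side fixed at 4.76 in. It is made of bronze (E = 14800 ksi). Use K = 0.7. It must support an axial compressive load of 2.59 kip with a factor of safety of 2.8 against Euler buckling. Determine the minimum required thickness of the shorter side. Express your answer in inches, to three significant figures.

b ≈ 1.34 in

Required P_cr = n·P = 2.8 × 2.59 = 7.252 kip
L_e = K·L = 0.7 × 197 = 137.9 in
Required I = P_cr·L_e²/(π²E) = 7.252×10^3 × 137.9² / (π² × 1.48×10^7) = 0.9441 in⁴
Rectangle, weak axis: I_min = h·b³/12 with h = 4.76 in fixed  ⇒  b = (12I/h)^(1/3) = 1.34 in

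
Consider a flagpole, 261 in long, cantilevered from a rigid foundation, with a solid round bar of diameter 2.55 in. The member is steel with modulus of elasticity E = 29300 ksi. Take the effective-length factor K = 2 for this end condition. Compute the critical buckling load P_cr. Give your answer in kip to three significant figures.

I = πd⁴/64 = π×2.55⁴/64 = 2.076 in⁴
Effective length L_e = K·L = 2 × 261 = 522.0 in
P_cr = π²EI / L_e² = π² × 29300×10³ × 2.076 / 522.0² = 2.203×10^3 lb

P_cr ≈ 2.20 kip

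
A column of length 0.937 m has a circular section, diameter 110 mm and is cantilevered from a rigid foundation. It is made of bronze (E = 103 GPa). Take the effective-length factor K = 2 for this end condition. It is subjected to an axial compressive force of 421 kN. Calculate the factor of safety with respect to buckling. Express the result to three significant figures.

I = πd⁴/64 = π×110⁴/64 = 7.187×10^6 mm⁴
I = 7.187×10^6 mm⁴ = 7.187×10^-6 m⁴
Effective length L_e = K·L = 2 × 0.937 = 1.874 m
P_cr = π²EI / L_e² = π² × 103×10⁹ × 7.187×10^-6 / 1.874² = 2.080×10^6 N
Factor of safety n = P_cr / P = 2080.4 / 421 = 4.94

n ≈ 4.94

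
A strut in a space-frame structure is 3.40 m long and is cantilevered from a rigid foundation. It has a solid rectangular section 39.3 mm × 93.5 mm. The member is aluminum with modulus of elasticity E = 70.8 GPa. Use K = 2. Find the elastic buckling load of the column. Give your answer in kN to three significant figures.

P_cr ≈ 7.15 kN

Buckling occurs about the weak axis: I_min = h·b³/12 with b = 39.3 mm (the shorter side).
I_min = 93.5×39.3³/12 = 4.729×10^5 mm⁴
I = 4.729×10^5 mm⁴ = 4.729×10^-7 m⁴
Effective length L_e = K·L = 2 × 3.40 = 6.800 m
P_cr = π²EI / L_e² = π² × 70.8×10⁹ × 4.729×10^-7 / 6.800² = 7.147×10^3 N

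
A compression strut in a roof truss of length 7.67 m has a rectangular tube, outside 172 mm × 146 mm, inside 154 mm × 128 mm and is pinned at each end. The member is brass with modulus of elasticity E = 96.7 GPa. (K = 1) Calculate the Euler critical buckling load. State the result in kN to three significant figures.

P_cr ≈ 287 kN

Weak-axis I_min = (h_o·b_o³ − h_i·b_i³)/12 with b_o = 146, b_i = 128.0 mm (shorter outer/inner sides).
I_min = (172×146³ − 154.0×128.0³)/12 = 1.769×10^7 mm⁴
I = 1.769×10^7 mm⁴ = 1.769×10^-5 m⁴
Effective length L_e = K·L = 1 × 7.67 = 7.670 m
P_cr = π²EI / L_e² = π² × 96.7×10⁹ × 1.769×10^-5 / 7.670² = 2.870×10^5 N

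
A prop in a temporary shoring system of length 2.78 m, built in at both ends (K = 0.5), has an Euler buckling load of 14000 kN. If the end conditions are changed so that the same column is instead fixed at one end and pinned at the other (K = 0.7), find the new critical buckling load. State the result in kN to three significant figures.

P_cr ≈ 7140 kN

P_cr ∝ 1/K², so P_cr,new = P_cr,old × (K_old/K_new)² = 14000 × (0.5/0.7)²
= 14000 × 0.5102 = 7140 kN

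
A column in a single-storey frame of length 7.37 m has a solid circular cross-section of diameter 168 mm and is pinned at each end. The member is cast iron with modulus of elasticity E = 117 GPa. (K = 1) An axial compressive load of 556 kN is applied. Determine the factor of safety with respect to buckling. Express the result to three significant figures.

I = πd⁴/64 = π×168⁴/64 = 3.910×10^7 mm⁴
I = 3.910×10^7 mm⁴ = 3.910×10^-5 m⁴
Effective length L_e = K·L = 1 × 7.37 = 7.370 m
P_cr = π²EI / L_e² = π² × 117×10⁹ × 3.910×10^-5 / 7.370² = 8.313×10^5 N
Factor of safety n = P_cr / P = 831.30 / 556 = 1.50

n ≈ 1.50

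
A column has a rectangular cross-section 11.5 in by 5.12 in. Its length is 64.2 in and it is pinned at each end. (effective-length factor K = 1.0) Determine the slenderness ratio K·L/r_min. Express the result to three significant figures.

Buckling occurs about the weak axis: I_min = h·b³/12 with b = 5.12 in (the shorter side).
I_min = 11.5×5.12³/12 = 128.6 in⁴
A = 58.88 in²;  r_min = √(I/A) = √(128.6/58.88) = 1.478 in
L_e = K·L = 1 × 64.2 = 64.20 in
λ = L_e / r_min = 64.200 / 1.478 = 43.4

λ ≈ 43.4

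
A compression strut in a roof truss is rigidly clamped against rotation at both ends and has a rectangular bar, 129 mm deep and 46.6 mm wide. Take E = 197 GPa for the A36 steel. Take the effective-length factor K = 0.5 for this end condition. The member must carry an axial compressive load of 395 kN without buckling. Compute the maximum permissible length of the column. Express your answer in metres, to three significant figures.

L_max ≈ 4.63 m

Buckling occurs about the weak axis: I_min = h·b³/12 with b = 46.6 mm (the shorter side).
I_min = 129×46.6³/12 = 1.088×10^6 mm⁴
I = 1.088×10^-6 m⁴
At the buckling limit P_cr = P = 3.950×10^5 N
From P_cr = π²EI/(K·L)²:  L = (1/K)·√(π²EI/P_cr) = (1/0.5)·√(π²×1.97×10^11×1.088×10^-6/3.950×10^5)
L = 4.63 m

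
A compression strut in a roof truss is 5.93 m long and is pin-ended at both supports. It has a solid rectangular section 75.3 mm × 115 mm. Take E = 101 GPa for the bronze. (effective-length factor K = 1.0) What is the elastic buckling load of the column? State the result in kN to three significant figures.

Buckling occurs about the weak axis: I_min = h·b³/12 with b = 75.3 mm (the shorter side).
I_min = 115×75.3³/12 = 4.092×10^6 mm⁴
I = 4.092×10^6 mm⁴ = 4.092×10^-6 m⁴
Effective length L_e = K·L = 1 × 5.93 = 5.930 m
P_cr = π²EI / L_e² = π² × 101×10⁹ × 4.092×10^-6 / 5.930² = 1.160×10^5 N

P_cr ≈ 116 kN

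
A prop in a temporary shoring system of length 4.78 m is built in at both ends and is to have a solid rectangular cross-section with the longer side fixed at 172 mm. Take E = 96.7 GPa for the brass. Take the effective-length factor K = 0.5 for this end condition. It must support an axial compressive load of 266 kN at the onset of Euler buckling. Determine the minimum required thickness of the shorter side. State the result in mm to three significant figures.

b ≈ 48.1 mm

L_e = K·L = 0.5 × 4.78 = 2.390 m
Required I = P_cr·L_e²/(π²E) = 2.660×10^5 × 2.390² / (π² × 9.67×10^10) = 1.592×10^-6 m⁴
I_req = 1.592×10^6 mm⁴
Rectangle, weak axis: I_min = h·b³/12 with h = 172 mm fixed  ⇒  b = (12I/h)^(1/3) = 48.1 mm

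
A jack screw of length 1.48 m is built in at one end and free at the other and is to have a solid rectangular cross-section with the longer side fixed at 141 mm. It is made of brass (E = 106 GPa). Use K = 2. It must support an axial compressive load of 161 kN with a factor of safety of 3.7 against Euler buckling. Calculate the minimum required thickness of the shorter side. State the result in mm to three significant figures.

Required P_cr = n·P = 3.7 × 161 = 595.7 kN
L_e = K·L = 2 × 1.48 = 2.960 m
Required I = P_cr·L_e²/(π²E) = 5.957×10^5 × 2.960² / (π² × 1.06×10^11) = 4.989×10^-6 m⁴
I_req = 4.989×10^6 mm⁴
Rectangle, weak axis: I_min = h·b³/12 with h = 141 mm fixed  ⇒  b = (12I/h)^(1/3) = 75.2 mm

b ≈ 75.2 mm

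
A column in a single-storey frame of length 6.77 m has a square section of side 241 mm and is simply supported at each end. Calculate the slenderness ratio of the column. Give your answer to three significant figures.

For a square r = a/√12 = 241/√12 = 69.57 mm
L_e = K·L = 1 × 6.77 m = 6.770 m = 6770.0 mm
λ = L_e / r_min = 6770.0 / 69.57 = 97.3

λ ≈ 97.3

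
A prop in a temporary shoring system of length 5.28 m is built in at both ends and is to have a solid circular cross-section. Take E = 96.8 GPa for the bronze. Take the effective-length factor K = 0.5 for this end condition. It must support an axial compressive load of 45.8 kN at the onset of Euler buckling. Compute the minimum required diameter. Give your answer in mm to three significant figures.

L_e = K·L = 0.5 × 5.28 = 2.640 m
Required I = P_cr·L_e²/(π²E) = 4.580×10^4 × 2.640² / (π² × 9.68×10^10) = 3.341×10^-7 m⁴
I_req = 3.341×10^5 mm⁴
Solid circle: I = πd⁴/64  ⇒  d = (64I/π)^(1/4) = (64×3.341×10^5/π)^(1/4) = 51.1 mm

d ≈ 51.1 mm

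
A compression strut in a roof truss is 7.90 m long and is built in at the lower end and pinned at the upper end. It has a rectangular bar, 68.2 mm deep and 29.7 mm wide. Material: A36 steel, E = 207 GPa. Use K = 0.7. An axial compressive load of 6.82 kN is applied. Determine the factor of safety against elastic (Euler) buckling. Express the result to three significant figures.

n ≈ 1.46

Buckling occurs about the weak axis: I_min = h·b³/12 with b = 29.7 mm (the shorter side).
I_min = 68.2×29.7³/12 = 1.489×10^5 mm⁴
I = 1.489×10^5 mm⁴ = 1.489×10^-7 m⁴
Effective length L_e = K·L = 0.7 × 7.90 = 5.530 m
P_cr = π²EI / L_e² = π² × 207×10⁹ × 1.489×10^-7 / 5.530² = 9.947×10^3 N
Factor of safety n = P_cr / P = 9.9470 / 6.82 = 1.46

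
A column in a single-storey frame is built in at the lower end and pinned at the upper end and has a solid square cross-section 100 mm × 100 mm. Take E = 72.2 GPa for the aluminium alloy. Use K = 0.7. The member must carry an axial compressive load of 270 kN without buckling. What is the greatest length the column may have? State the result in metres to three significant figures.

L_max ≈ 6.70 m

I = a⁴/12 = 100⁴/12 = 8.333×10^6 mm⁴
I = 8.333×10^-6 m⁴
At the buckling limit P_cr = P = 2.700×10^5 N
From P_cr = π²EI/(K·L)²:  L = (1/K)·√(π²EI/P_cr) = (1/0.7)·√(π²×7.22×10^10×8.333×10^-6/2.700×10^5)
L = 6.70 m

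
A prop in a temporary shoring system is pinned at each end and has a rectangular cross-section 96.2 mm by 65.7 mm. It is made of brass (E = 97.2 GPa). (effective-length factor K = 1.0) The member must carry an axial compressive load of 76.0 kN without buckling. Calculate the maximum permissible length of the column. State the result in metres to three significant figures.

L_max ≈ 5.36 m

Buckling occurs about the weak axis: I_min = h·b³/12 with b = 65.7 mm (the shorter side).
I_min = 96.2×65.7³/12 = 2.273×10^6 mm⁴
I = 2.273×10^-6 m⁴
At the buckling limit P_cr = P = 7.600×10^4 N
From P_cr = π²EI/(K·L)²:  L = (1/K)·√(π²EI/P_cr) = (1/1)·√(π²×9.72×10^10×2.273×10^-6/7.600×10^4)
L = 5.36 m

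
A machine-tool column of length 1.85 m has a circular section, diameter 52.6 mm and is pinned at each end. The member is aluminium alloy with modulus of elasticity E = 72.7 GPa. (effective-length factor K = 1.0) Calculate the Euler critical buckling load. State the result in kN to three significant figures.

P_cr ≈ 78.8 kN

I = πd⁴/64 = π×52.6⁴/64 = 3.758×10^5 mm⁴
I = 3.758×10^5 mm⁴ = 3.758×10^-7 m⁴
Effective length L_e = K·L = 1 × 1.85 = 1.850 m
P_cr = π²EI / L_e² = π² × 72.7×10⁹ × 3.758×10^-7 / 1.850² = 7.878×10^4 N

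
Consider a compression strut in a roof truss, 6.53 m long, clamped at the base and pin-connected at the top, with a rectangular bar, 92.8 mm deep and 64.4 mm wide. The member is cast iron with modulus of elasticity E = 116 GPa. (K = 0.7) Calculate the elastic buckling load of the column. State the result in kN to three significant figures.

Buckling occurs about the weak axis: I_min = h·b³/12 with b = 64.4 mm (the shorter side).
I_min = 92.8×64.4³/12 = 2.065×10^6 mm⁴
I = 2.065×10^6 mm⁴ = 2.065×10^-6 m⁴
Effective length L_e = K·L = 0.7 × 6.53 = 4.571 m
P_cr = π²EI / L_e² = π² × 116×10⁹ × 2.065×10^-6 / 4.571² = 1.132×10^5 N

P_cr ≈ 113 kN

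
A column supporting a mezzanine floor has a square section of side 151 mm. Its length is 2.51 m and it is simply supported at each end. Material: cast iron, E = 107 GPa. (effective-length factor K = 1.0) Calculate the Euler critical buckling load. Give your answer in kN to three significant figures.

P_cr ≈ 7260 kN

I = a⁴/12 = 151⁴/12 = 4.332×10^7 mm⁴
I = 4.332×10^7 mm⁴ = 4.332×10^-5 m⁴
Effective length L_e = K·L = 1 × 2.51 = 2.510 m
P_cr = π²EI / L_e² = π² × 107×10⁹ × 4.332×10^-5 / 2.510² = 7.262×10^6 N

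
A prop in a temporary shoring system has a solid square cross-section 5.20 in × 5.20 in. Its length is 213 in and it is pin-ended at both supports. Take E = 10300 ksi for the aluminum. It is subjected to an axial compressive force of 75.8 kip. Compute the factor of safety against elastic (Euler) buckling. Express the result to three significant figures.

I = a⁴/12 = 5.20⁴/12 = 60.93 in⁴
Effective length L_e = K·L = 1 × 213 = 213.0 in
P_cr = π²EI / L_e² = π² × 10300×10³ × 60.93 / 213.0² = 1.365×10^5 lb
Factor of safety n = P_cr / P = 136.52 / 75.8 = 1.80

n ≈ 1.80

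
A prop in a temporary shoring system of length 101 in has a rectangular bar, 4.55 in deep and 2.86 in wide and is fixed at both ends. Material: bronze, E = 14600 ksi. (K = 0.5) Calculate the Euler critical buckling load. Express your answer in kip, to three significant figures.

Buckling occurs about the weak axis: I_min = h·b³/12 with b = 2.86 in (the shorter side).
I_min = 4.55×2.86³/12 = 8.870 in⁴
Effective length L_e = K·L = 0.5 × 101 = 50.50 in
P_cr = π²EI / L_e² = π² × 14600×10³ × 8.870 / 50.50² = 5.012×10^5 lb

P_cr ≈ 501 kip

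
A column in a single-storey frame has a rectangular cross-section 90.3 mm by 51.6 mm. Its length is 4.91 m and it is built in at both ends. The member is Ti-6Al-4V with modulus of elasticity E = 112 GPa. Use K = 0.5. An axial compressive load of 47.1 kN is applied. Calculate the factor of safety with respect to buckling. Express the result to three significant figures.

Buckling occurs about the weak axis: I_min = h·b³/12 with b = 51.6 mm (the shorter side).
I_min = 90.3×51.6³/12 = 1.034×10^6 mm⁴
I = 1.034×10^6 mm⁴ = 1.034×10^-6 m⁴
Effective length L_e = K·L = 0.5 × 4.91 = 2.455 m
P_cr = π²EI / L_e² = π² × 112×10⁹ × 1.034×10^-6 / 2.455² = 1.896×10^5 N
Factor of safety n = P_cr / P = 189.61 / 47.1 = 4.03

n ≈ 4.03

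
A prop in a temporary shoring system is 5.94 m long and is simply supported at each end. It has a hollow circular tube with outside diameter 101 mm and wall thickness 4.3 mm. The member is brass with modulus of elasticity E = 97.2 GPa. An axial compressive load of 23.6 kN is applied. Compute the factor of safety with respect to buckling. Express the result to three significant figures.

Inner diameter d_i = 101 − 2×4.3 = 92.40 mm
I = π(d_o⁴ − d_i⁴)/64 = π(101⁴ − 92.40⁴)/64 = 1.530×10^6 mm⁴
I = 1.530×10^6 mm⁴ = 1.530×10^-6 m⁴
Effective length L_e = K·L = 1 × 5.94 = 5.940 m
P_cr = π²EI / L_e² = π² × 97.2×10⁹ × 1.530×10^-6 / 5.940² = 4.160×10^4 N
Factor of safety n = P_cr / P = 41.597 / 23.6 = 1.76

n ≈ 1.76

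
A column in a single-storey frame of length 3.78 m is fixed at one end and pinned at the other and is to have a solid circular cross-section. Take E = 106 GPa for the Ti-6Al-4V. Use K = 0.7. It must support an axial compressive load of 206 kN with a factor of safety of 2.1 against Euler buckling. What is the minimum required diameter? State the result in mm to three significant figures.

Required P_cr = n·P = 2.1 × 206 = 432.6 kN
L_e = K·L = 0.7 × 3.78 = 2.646 m
Required I = P_cr·L_e²/(π²E) = 4.326×10^5 × 2.646² / (π² × 1.06×10^11) = 2.895×10^-6 m⁴
I_req = 2.895×10^6 mm⁴
Solid circle: I = πd⁴/64  ⇒  d = (64I/π)^(1/4) = (64×2.895×10^6/π)^(1/4) = 87.6 mm

d ≈ 87.6 mm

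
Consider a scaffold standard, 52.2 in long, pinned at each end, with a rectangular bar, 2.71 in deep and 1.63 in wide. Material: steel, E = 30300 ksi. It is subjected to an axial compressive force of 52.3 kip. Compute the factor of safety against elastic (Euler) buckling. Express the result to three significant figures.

Buckling occurs about the weak axis: I_min = h·b³/12 with b = 1.63 in (the shorter side).
I_min = 2.71×1.63³/12 = 0.9780 in⁴
Effective length L_e = K·L = 1 × 52.2 = 52.20 in
P_cr = π²EI / L_e² = π² × 30300×10³ × 0.9780 / 52.20² = 1.073×10^5 lb
Factor of safety n = P_cr / P = 107.34 / 52.3 = 2.05

n ≈ 2.05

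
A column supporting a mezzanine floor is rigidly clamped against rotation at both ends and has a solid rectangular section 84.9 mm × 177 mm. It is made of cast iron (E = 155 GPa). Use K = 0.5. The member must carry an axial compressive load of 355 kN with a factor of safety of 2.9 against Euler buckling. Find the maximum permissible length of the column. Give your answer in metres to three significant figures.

L_max ≈ 7.32 m

Buckling occurs about the weak axis: I_min = h·b³/12 with b = 84.9 mm (the shorter side).
I_min = 177×84.9³/12 = 9.026×10^6 mm⁴
I = 9.026×10^-6 m⁴
Required critical load P_cr = n·P = 2.9 × 355 = 1030 kN = 1.030×10^6 N
From P_cr = π²EI/(K·L)²:  L = (1/K)·√(π²EI/P_cr) = (1/0.5)·√(π²×1.55×10^11×9.026×10^-6/1.030×10^6)
L = 7.32 m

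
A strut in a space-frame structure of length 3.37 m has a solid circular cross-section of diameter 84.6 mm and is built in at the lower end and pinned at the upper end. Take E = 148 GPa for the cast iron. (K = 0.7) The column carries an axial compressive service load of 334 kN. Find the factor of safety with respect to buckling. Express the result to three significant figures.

n ≈ 1.98

I = πd⁴/64 = π×84.6⁴/64 = 2.514×10^6 mm⁴
I = 2.514×10^6 mm⁴ = 2.514×10^-6 m⁴
Effective length L_e = K·L = 0.7 × 3.37 = 2.359 m
P_cr = π²EI / L_e² = π² × 148×10⁹ × 2.514×10^-6 / 2.359² = 6.600×10^5 N
Factor of safety n = P_cr / P = 660.02 / 334 = 1.98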